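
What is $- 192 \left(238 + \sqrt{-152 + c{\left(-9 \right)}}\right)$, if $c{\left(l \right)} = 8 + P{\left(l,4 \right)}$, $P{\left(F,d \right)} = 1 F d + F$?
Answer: $-45696 - 576 i \sqrt{21} \approx -45696.0 - 2639.6 i$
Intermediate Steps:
$P{\left(F,d \right)} = F + F d$ ($P{\left(F,d \right)} = F d + F = F + F d$)
$c{\left(l \right)} = 8 + 5 l$ ($c{\left(l \right)} = 8 + l \left(1 + 4\right) = 8 + l 5 = 8 + 5 l$)
$- 192 \left(238 + \sqrt{-152 + c{\left(-9 \right)}}\right) = - 192 \left(238 + \sqrt{-152 + \left(8 + 5 \left(-9\right)\right)}\right) = - 192 \left(238 + \sqrt{-152 + \left(8 - 45\right)}\right) = - 192 \left(238 + \sqrt{-152 - 37}\right) = - 192 \left(238 + \sqrt{-189}\right) = - 192 \left(238 + 3 i \sqrt{21}\right) = -45696 - 576 i \sqrt{21}$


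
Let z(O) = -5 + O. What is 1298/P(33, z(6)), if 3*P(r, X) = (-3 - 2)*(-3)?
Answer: 1298/5 ≈ 259.60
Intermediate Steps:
P(r, X) = 5 (P(r, X) = ((-3 - 2)*(-3))/3 = (-5*(-3))/3 = (⅓)*15 = 5)
1298/P(33, z(6)) = 1298/5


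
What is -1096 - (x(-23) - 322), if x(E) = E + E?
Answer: -728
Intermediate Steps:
x(E) = 2*E
-1096 - (x(-23) - 322) = -1096 - (2*(-23) - 322) = -1096 - (-46 - 322) = -1096 - 1*(-368) = -1096 + 368 = -728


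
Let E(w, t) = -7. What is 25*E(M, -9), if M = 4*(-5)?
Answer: -175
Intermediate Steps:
M = -20
25*E(M, -9) = 25*(-7) = -175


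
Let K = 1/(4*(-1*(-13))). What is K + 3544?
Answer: 184289/52 ≈ 3544.0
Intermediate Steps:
K = 1/52 (K = 1/(4*13) = 1/52 ≈ 0.019231)
K + 3544 = 1/52 + 3544 = 184289/52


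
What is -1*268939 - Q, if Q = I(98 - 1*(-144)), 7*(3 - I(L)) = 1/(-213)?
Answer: -400992523/1491 ≈ -2.6894e+5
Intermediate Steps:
I(L) = 4474/1491 (I(L) = 3 - 1/7/(-213) = 3 - 1/7*(-1/213) = 3 + 1/1491 = 4474/1491)
Q = 4474/1491 ≈ 3.0007
-1*268939 - Q = -1*268939 - 1*4474/1491 = -268939 - 4474/1491 = -400992523/1491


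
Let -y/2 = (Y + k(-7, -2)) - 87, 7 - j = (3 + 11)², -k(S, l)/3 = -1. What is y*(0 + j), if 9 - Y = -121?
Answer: 17388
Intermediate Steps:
Y = 130 (Y = 9 - 1*(-121) = 9 + 121 = 130)
k(S, l) = 3 (k(S, l) = -3*(-1) = 3)
j = -189 (j = 7 - (3 + 11)² = 7 - 1*14² = 7 - 1*196 = 7 - 196 = -189)
y = -92 (y = -2*((130 + 3) - 87) = -2*(133 - 87) = -2*46 = -92)
y*(0 + j) = -92*(0 - 189) = -92*(-189) = 17388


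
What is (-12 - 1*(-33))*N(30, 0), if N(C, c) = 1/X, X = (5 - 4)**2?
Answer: 21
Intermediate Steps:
X = 1 (X = 1**2 = 1)
N(C, c) = 1 (N(C, c) = 1/1 = 1)
(-12 - 1*(-33))*N(30, 0) = (-12 - 1*(-33))*1 = (-12 + 33)*1 = 21*1 = 21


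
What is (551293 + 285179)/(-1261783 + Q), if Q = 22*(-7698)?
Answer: -836472/1431139 ≈ -0.58448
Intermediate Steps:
Q = -169356
(551293 + 285179)/(-1261783 + Q) = (551293 + 285179)/(-1261783 - 169356) = 836472/(-1431139) = 836472*(-1/1431139) = -836472/1431139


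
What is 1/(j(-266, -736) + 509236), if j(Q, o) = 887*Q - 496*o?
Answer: 1/638350 ≈ 1.5665e-6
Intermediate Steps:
j(Q, o) = -496*o + 887*Q
1/(j(-266, -736) + 509236) = 1/((-496*(-736) + 887*(-266)) + 509236) = 1/((365056 - 235942) + 509236) = 1/(129114 + 509236) = 1/638350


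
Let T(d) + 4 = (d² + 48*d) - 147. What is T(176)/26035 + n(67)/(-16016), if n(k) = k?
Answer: 627252023/416976560 ≈ 1.5043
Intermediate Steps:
T(d) = -151 + d² + 48*d (T(d) = -4 + ((d² + 48*d) - 147) = -4 + (-147 + d² + 48*d) = -151 + d² + 48*d)
T(176)/26035 + n(67)/(-16016) = (-151 + 176² + 48*176)/26035 + 67/(-16016) = (-151 + 30976 + 8448)*(1/26035) + 67*(-1/16016) = 39273*(1/26035) - 67/16016 = 39273/26035 - 67/16016 = 627252023/416976560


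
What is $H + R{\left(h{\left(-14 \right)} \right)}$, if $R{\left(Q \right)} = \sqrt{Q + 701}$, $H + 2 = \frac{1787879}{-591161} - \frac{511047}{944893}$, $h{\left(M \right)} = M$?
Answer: $- \frac{3108633189060}{558583890773} + \sqrt{687} \approx 20.645$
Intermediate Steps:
$H = - \frac{3108633189060}{558583890773}$ ($H = -2 + \left(\frac{1787879}{-591161} - \frac{511047}{944893}\right) = -2 + \left(1787879 \left(- \frac{1}{591161}\right) - \frac{511047}{944893}\right) = -2 - \frac{1991465407514}{558583890773} = - \frac{3108633189060}{558583890773} \approx -5.5652$)
$R{\left(Q \right)} = \sqrt{701 + Q}$
$H + R{\left(h{\left(-14 \right)} \right)} = - \frac{3108633189060}{558583890773} + \sqrt{701 - 14} = - \frac{3108633189060}{558583890773} + \sqrt{687}$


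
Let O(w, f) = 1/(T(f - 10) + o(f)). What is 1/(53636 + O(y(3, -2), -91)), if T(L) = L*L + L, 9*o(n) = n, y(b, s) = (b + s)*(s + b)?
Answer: 90809/4870631533 ≈ 1.8644e-5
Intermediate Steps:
y(b, s) = (b + s)² (y(b, s) = (b + s)*(b + s) = (b + s)²)
o(n) = n/9
T(L) = L + L² (T(L) = L² + L = L + L²)
O(w, f) = 1/(f/9 + (-10 + f)*(-9 + f)) (O(w, f) = 1/((f - 10)*(1 + (f - 10)) + f/9) = 1/((-10 + f)*(1 + (-10 + f)) + f/9) = 1/((-10 + f)*(-9 + f) + f/9) = 1/(f/9 + (-10 + f)*(-9 + f)))
1/(53636 + O(y(3, -2), -91)) = 1/(53636 + 9/(-91 + 9*(-10 - 91)*(-9 - 91))) = 1/(53636 + 9/(-91 + 9*(-101)*(-100))) = 1/(53636 + 9/(-91 + 90900)) = 1/(53636 + 9/90809) = 1/(4870631533/90809) = 90809/4870631533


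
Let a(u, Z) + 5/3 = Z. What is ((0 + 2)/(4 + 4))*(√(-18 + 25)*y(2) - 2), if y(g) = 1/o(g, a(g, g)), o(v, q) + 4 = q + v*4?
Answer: -½ + 3*√7/52 ≈ -0.34736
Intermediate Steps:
a(u, Z) = -5/3 + Z
o(v, q) = -4 + q + 4*v (o(v, q) = -4 + (q + v*4) = -4 + (q + 4*v) = -4 + q + 4*v)
y(g) = 1/(-17/3 + 5*g) (y(g) = 1/(-4 + (-5/3 + g) + 4*g) = 1/(-17/3 + 5*g))
((0 + 2)/(4 + 4))*(√(-18 + 25)*y(2) - 2) = ((0 + 2)/(4 + 4))*(√(-18 + 25)*(3/(-17 + 15*2)) - 2) = (2/8)*(√7*(3/(-17 + 30)) - 2) = (2*(⅛))*(√7*(3/13) - 2) = (√7*(3*(1/13)) - 2)/4 = (√7*(3/13) - 2)/4 = (3*√7/13 - 2)/4 = (-2 + 3*√7/13)/4 = -½ + 3*√7/52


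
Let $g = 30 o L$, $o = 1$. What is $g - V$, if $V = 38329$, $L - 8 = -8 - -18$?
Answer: $-37789$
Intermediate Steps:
$L = 18$ ($L = 8 - -10 = 8 + \left(-8 + 18\right) = 8 + 10 = 18$)
$g = 540$ ($g = 30 \cdot 1 \cdot 18 = 30 \cdot 18 = 540$)
$g - V = 540 - 38329 = -37789$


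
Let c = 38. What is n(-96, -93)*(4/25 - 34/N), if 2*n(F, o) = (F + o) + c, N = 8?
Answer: 61759/200 ≈ 308.79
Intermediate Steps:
n(F, o) = 19 + F/2 + o/2 (n(F, o) = ((F + o) + 38)/2 = (38 + F + o)/2 = 19 + F/2 + o/2)
n(-96, -93)*(4/25 - 34/N) = (19 + (½)*(-96) + (½)*(-93))*(4/25 - 34/8) = (19 - 48 - 93/2)*(4*(1/25) - 34*⅛) = -151*(4/25 - 17/4)/2 = -151/2*(-409/100) = 61759/200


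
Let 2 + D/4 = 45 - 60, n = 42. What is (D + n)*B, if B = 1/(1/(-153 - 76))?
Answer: 5954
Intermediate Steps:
D = -68 (D = -8 + 4*(45 - 60) = -8 + 4*(-15) = -8 - 60 = -68)
B = -229 (B = 1/(1/(-229)) = 1/(-1/229) = -229)
(D + n)*B = (-68 + 42)*(-229) = -26*(-229) = 5954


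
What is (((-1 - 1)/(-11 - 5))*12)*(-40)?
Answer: -60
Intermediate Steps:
(((-1 - 1)/(-11 - 5))*12)*(-40) = (-2/(-16)*12)*(-40) = (-2*(-1/16)*12)*(-40) = ((⅛)*12)*(-40) = (3/2)*(-40) = -60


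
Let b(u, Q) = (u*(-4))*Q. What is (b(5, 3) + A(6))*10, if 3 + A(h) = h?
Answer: -570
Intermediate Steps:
A(h) = -3 + h
b(u, Q) = -4*Q*u (b(u, Q) = (-4*u)*Q = -4*Q*u)
(b(5, 3) + A(6))*10 = (-4*3*5 + (-3 + 6))*10 = (-60 + 3)*10 = -57*10 = -570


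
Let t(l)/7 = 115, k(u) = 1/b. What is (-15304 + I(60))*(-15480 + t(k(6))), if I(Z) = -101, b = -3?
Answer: 226068375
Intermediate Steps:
k(u) = -⅓ (k(u) = 1/(-3) = -⅓)
t(l) = 805 (t(l) = 7*115 = 805)
(-15304 + I(60))*(-15480 + t(k(6))) = (-15304 - 101)*(-15480 + 805) = -15405*(-14675) = 226068375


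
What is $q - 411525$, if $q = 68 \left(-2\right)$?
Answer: $-411661$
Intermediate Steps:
$q = -136$
$q - 411525 = -136 - 411525 = -411661$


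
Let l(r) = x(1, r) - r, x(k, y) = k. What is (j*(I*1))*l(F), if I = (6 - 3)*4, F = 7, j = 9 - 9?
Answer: 0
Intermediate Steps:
j = 0
l(r) = 1 - r
I = 12 (I = 3*4 = 12)
(j*(I*1))*l(F) = (0*(12*1))*(1 - 1*7) = (0*12)*(1 - 7) = 0*(-6) = 0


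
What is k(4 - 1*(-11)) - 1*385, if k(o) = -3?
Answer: -388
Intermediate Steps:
k(4 - 1*(-11)) - 1*385 = -3 - 1*385 = -3 - 385 = -388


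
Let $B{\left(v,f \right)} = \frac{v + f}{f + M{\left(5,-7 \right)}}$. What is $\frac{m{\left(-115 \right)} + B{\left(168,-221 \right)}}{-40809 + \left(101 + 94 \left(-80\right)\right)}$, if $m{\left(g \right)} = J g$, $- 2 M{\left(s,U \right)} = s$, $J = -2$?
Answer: $- \frac{25729}{5389479} \approx -0.0047739$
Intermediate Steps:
$M{\left(s,U \right)} = - \frac{s}{2}$
$B{\left(v,f \right)} = \frac{f + v}{- \frac{5}{2} + f}$ ($B{\left(v,f \right)} = \frac{v + f}{f - \frac{5}{2}} = \frac{f + v}{f - \frac{5}{2}} = \frac{f + v}{- \frac{5}{2} + f}$)
$m{\left(g \right)} = - 2 g$
$\frac{m{\left(-115 \right)} + B{\left(168,-221 \right)}}{-40809 + \left(101 + 94 \left(-80\right)\right)} = \frac{\left(-2\right) \left(-115\right) + \frac{2 \left(-221 + 168\right)}{-5 + 2 \left(-221\right)}}{-40809 + \left(101 + 94 \left(-80\right)\right)} = \frac{230 + 2 \frac{1}{-5 - 442} \left(-53\right)}{-40809 + \left(101 - 7520\right)} = \frac{230 + 2 \frac{1}{-447} \left(-53\right)}{-40809 - 7419} = \frac{230 + 2 \left(- \frac{1}{447}\right) \left(-53\right)}{-48228} = \left(230 + \frac{106}{447}\right) \left(- \frac{1}{48228}\right) = \frac{102916}{447} \left(- \frac{1}{48228}\right) = - \frac{25729}{5389479}$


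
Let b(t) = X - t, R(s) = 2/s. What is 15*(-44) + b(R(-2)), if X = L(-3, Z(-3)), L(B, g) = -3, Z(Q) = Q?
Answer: -662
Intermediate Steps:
X = -3
b(t) = -3 - t
15*(-44) + b(R(-2)) = 15*(-44) + (-3 - 2/(-2)) = -660 + (-3 - 2*(-1)/2) = -660 + (-3 - 1*(-1)) = -660 + (-3 + 1) = -660 - 2 = -662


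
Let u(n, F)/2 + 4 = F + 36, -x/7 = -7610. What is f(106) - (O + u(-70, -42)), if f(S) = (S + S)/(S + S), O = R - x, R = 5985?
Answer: 47306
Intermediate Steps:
x = 53270 (x = -7*(-7610) = 53270)
u(n, F) = 64 + 2*F (u(n, F) = -8 + 2*(F + 36) = -8 + 2*(36 + F) = -8 + (72 + 2*F) = 64 + 2*F)
O = -47285 (O = 5985 - 1*53270 = 5985 - 53270 = -47285)
f(S) = 1 (f(S) = (2*S)/((2*S)) = (2*S)*(1/(2*S)) = 1)
f(106) - (O + u(-70, -42)) = 1 - (-47285 + (64 + 2*(-42))) = 1 - (-47285 + (64 - 84)) = 1 - (-47285 - 20) = 1 - 1*(-47305) = 1 + 47305 = 47306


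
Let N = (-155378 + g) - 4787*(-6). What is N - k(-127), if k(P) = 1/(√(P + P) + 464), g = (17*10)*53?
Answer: (-117646*√254 + 54587745*I)/(√254 - 464*I) ≈ -1.1765e+5 + 7.4387e-5*I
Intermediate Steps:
g = 9010 (g = 170*53 = 9010)
k(P) = 1/(464 + √2*√P) (k(P) = 1/(√(2*P) + 464) = 1/(√2*√P + 464) = 1/(464 + √2*√P))
N = -117646 (N = (-155378 + 9010) - 4787*(-6) = -146368 + 28722 = -117646)
N - k(-127) = -117646 - 1/(464 + √2*√(-127)) = -117646 - 1/(464 + √2*(I*√127)) = -117646 - 1/(464 + I*√254)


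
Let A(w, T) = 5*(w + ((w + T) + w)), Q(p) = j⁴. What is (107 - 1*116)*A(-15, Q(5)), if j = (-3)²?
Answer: -293220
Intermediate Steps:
j = 9
Q(p) = 6561 (Q(p) = 9⁴ = 6561)
A(w, T) = 5*T + 15*w (A(w, T) = 5*(w + ((T + w) + w)) = 5*(w + (T + 2*w)) = 5*(T + 3*w) = 5*T + 15*w)
(107 - 1*116)*A(-15, Q(5)) = (107 - 1*116)*(5*6561 + 15*(-15)) = (107 - 116)*(32805 - 225) = -9*32580 = -293220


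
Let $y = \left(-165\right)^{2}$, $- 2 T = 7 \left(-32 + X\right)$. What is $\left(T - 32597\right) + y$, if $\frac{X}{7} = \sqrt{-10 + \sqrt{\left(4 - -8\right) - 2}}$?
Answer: $-5260 - \frac{49 i \sqrt{10 - \sqrt{10}}}{2} \approx -5260.0 - 64.065 i$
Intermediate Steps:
$X = 7 \sqrt{-10 + \sqrt{10}}$ ($X = 7 \sqrt{-10 + \sqrt{\left(4 - -8\right) - 2}} = 7 \sqrt{-10 + \sqrt{\left(4 + 8\right) - 2}} = 7 \sqrt{-10 + \sqrt{12 - 2}} = 7 \sqrt{-10 + \sqrt{10}} \approx 18.304 i$)
$T = 112 - \frac{49 \sqrt{-10 + \sqrt{10}}}{2}$ ($T = - \frac{7 \left(-32 + 7 \sqrt{-10 + \sqrt{10}}\right)}{2} = - \frac{-224 + 49 \sqrt{-10 + \sqrt{10}}}{2} = 112 - \frac{49 \sqrt{-10 + \sqrt{10}}}{2} \approx 112.0 - 64.065 i$)
$y = 27225$
$\left(T - 32597\right) + y = \left(\left(112 - \frac{49 \sqrt{-10 + \sqrt{10}}}{2}\right) - 32597\right) + 27225 = \left(-32485 - \frac{49 \sqrt{-10 + \sqrt{10}}}{2}\right) + 27225 = -5260 - \frac{49 \sqrt{-10 + \sqrt{10}}}{2}$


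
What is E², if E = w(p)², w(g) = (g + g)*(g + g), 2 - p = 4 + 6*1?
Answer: 4294967296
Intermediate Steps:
p = -8 (p = 2 - (4 + 6*1) = 2 - (4 + 6) = 2 - 1*10 = 2 - 10 = -8)
w(g) = 4*g² (w(g) = (2*g)*(2*g) = 4*g²)
E = 65536 (E = (4*(-8)²)² = (4*64)² = 256² = 65536)
E² = 65536² = 4294967296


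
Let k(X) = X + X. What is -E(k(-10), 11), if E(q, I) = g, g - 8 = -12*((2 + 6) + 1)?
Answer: 100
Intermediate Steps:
k(X) = 2*X
g = -100 (g = 8 - 12*((2 + 6) + 1) = 8 - 12*(8 + 1) = 8 - 12*9 = 8 - 108 = -100)
E(q, I) = -100
-E(k(-10), 11) = -1*(-100) = 100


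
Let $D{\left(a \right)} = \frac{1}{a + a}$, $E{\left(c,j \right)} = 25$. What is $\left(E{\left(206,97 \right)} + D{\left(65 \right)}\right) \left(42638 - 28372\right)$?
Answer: $\frac{23189383}{65} \approx 3.5676 \cdot 10^{5}$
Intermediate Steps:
$D{\left(a \right)} = \frac{1}{2 a}$
$\left(E{\left(206,97 \right)} + D{\left(65 \right)}\right) \left(42638 - 28372\right) = \left(25 + \frac{1}{2 \cdot 65}\right) \left(42638 - 28372\right) = \left(25 + \frac{1}{2} \cdot \frac{1}{65}\right) 14266 = \left(25 + \frac{1}{130}\right) 14266 = \frac{3251}{130} \cdot 14266 = \frac{23189383}{65}$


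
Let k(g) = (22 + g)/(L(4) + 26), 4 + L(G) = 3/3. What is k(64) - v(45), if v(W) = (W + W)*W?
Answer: -93064/23 ≈ -4046.3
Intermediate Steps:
L(G) = -3 (L(G) = -4 + 3/3 = -4 + 3*(1/3) = -4 + 1 = -3)
k(g) = 22/23 + g/23 (k(g) = (22 + g)/(-3 + 26) = (22 + g)/23 = (22 + g)*(1/23) = 22/23 + g/23)
v(W) = 2*W**2 (v(W) = (2*W)*W = 2*W**2)
k(64) - v(45) = (22/23 + (1/23)*64) - 2*45**2 = (22/23 + 64/23) - 2*2025 = 86/23 - 1*4050 = 86/23 - 4050 = -93064/23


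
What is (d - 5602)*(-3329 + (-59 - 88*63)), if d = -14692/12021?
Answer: 601626775288/12021 ≈ 5.0048e+7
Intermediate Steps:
d = -14692/12021 (d = -14692*1/12021 = -14692/12021 ≈ -1.2222)
(d - 5602)*(-3329 + (-59 - 88*63)) = (-14692/12021 - 5602)*(-3329 + (-59 - 88*63)) = -67356334*(-3329 + (-59 - 5544))/12021 = -67356334*(-3329 - 5603)/12021 = -67356334/12021*(-8932) = 601626775288/12021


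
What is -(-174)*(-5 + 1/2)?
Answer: -783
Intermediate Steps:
-(-174)*(-5 + 1/2) = -(-174)*(-5 + ½) = -(-174)*(-9)/2 = -58*27/2 = -783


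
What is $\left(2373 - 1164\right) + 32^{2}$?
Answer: $2233$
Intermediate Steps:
$\left(2373 - 1164\right) + 32^{2} = 1209 + 1024 = 2233$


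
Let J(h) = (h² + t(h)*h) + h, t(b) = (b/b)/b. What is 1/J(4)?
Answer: 1/21 ≈ 0.047619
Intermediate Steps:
t(b) = 1/b
J(h) = 1 + h + h² (J(h) = (h² + h/h) + h = (h² + 1) + h = (1 + h²) + h = 1 + h + h²)
1/J(4) = 1/(1 + 4*(1 + 4)) = 1/(1 + 4*5) = 1/(1 + 20) = 1/21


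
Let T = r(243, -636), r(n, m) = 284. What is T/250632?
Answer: 71/62658 ≈ 0.0011331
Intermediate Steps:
T = 284
T/250632 = 284/250632 = 284*(1/250632) = 71/62658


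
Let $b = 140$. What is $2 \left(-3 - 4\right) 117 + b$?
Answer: $-1498$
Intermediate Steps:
$2 \left(-3 - 4\right) 117 + b = 2 \left(-3 - 4\right) 117 + 140 = 2 \left(-7\right) 117 + 140 = \left(-14\right) 117 + 140 = -1638 + 140 = -1498$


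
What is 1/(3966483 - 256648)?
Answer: 1/3709835 ≈ 2.6955e-7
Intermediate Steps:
1/(3966483 - 256648) = 1/3709835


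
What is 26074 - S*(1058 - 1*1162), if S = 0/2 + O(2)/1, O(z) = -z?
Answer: 25866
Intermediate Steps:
S = -2 (S = 0/2 - 1*2/1 = 0*(1/2) - 2*1 = 0 - 2 = -2)
26074 - S*(1058 - 1*1162) = 26074 - (-2)*(1058 - 1*1162) = 26074 - (-2)*(1058 - 1162) = 26074 - (-2)*(-104) = 26074 - 1*208 = 26074 - 208 = 25866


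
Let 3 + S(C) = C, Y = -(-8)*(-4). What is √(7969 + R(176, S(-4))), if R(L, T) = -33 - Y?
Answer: 4*√498 ≈ 89.264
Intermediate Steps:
Y = -32 (Y = -1*32 = -32)
S(C) = -3 + C
R(L, T) = -1 (R(L, T) = -33 - 1*(-32) = -33 + 32 = -1)
√(7969 + R(176, S(-4))) = √(7969 - 1) = √7968 = 4*√498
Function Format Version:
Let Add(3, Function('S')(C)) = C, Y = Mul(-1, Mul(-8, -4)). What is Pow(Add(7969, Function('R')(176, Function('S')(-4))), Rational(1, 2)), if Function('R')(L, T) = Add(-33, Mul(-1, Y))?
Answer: Mul(4, Pow(498, Rational(1, 2))) ≈ 89.264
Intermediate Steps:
Y = -32 (Y = Mul(-1, 32) = -32)
Function('S')(C) = Add(-3, C)
Function('R')(L, T) = -1 (Function('R')(L, T) = Add(-33, Mul(-1, -32)) = Add(-33, 32) = -1)
Pow(Add(7969, Function('R')(176, Function('S')(-4))), Rational(1, 2)) = Pow(Add(7969, -1), Rational(1, 2)) = Pow(7968, Rational(1, 2)) = Mul(4, Pow(498, Rational(1, 2)))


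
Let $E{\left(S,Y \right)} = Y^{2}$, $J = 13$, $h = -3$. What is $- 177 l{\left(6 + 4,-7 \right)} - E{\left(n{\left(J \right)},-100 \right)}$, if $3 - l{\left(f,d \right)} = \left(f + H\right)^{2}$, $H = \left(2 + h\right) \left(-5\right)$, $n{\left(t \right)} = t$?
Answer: $29294$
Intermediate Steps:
$H = 5$ ($H = \left(2 - 3\right) \left(-5\right) = \left(-1\right) \left(-5\right) = 5$)
$l{\left(f,d \right)} = 3 - \left(5 + f\right)^{2}$ ($l{\left(f,d \right)} = 3 - \left(f + 5\right)^{2} = 3 - \left(5 + f\right)^{2}$)
$- 177 l{\left(6 + 4,-7 \right)} - E{\left(n{\left(J \right)},-100 \right)} = - 177 \left(3 - \left(5 + \left(6 + 4\right)\right)^{2}\right) - \left(-100\right)^{2} = - 177 \left(3 - \left(5 + 10\right)^{2}\right) - 10000 = - 177 \left(3 - 15^{2}\right) - 10000 = - 177 \left(3 - 225\right) - 10000 = \left(-177\right) \left(-222\right) - 10000 = 39294 - 10000 = 29294$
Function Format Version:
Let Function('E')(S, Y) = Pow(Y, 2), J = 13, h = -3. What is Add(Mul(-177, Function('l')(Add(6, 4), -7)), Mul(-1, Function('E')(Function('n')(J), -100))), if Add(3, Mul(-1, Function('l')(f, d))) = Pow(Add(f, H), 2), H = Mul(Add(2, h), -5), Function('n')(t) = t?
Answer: 29294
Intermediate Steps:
H = 5 (H = Mul(Add(2, -3), -5) = Mul(-1, -5) = 5)
Function('l')(f, d) = Add(3, Mul(-1, Pow(Add(5, f), 2))) (Function('l')(f, d) = Add(3, Mul(-1, Pow(Add(f, 5), 2))) = Add(3, Mul(-1, Pow(Add(5, f), 2))))
Add(Mul(-177, Function('l')(Add(6, 4), -7)), Mul(-1, Function('E')(Function('n')(J), -100))) = Add(Mul(-177, Add(3, Mul(-1, Pow(Add(5, Add(6, 4)), 2)))), Mul(-1, Pow(-100, 2))) = Add(Mul(-177, Add(3, Mul(-1, Pow(Add(5, 10), 2)))), Mul(-1, 10000)) = Add(Mul(-177, Add(3, Mul(-1, Pow(15, 2)))), -10000) = Add(Mul(-177, Add(3, Mul(-1, 225))), -10000) = Add(Mul(-177, Add(3, -225)), -10000) = Add(Mul(-177, -222), -10000) = Add(39294, -10000) = 29294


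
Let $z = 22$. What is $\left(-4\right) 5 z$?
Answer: $-440$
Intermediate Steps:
$\left(-4\right) 5 z = \left(-4\right) 5 \cdot 22 = \left(-20\right) 22 = -440$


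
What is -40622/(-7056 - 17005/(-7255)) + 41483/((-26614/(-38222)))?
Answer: 8114789203861369/136195215485 ≈ 59582.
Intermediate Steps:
-40622/(-7056 - 17005/(-7255)) + 41483/((-26614/(-38222))) = -40622/(-7056 - 17005*(-1/7255)) + 41483/((-26614*(-1/38222))) = -40622/(-7056 + 3401/1451) + 41483/(13307/19111) = -40622/(-10234855/1451) + 41483*(19111/13307) = -40622*(-1451/10234855) + 792781613/13307 = 58942522/10234855 + 792781613/13307 = 8114789203861369/136195215485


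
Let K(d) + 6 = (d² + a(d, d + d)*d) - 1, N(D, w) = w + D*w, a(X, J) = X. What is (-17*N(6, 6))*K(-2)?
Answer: -714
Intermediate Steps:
K(d) = -7 + 2*d² (K(d) = -6 + ((d² + d*d) - 1) = -6 + ((d² + d²) - 1) = -6 + (2*d² - 1) = -6 + (-1 + 2*d²) = -7 + 2*d²)
(-17*N(6, 6))*K(-2) = (-102*(1 + 6))*(-7 + 2*(-2)²) = (-102*7)*(-7 + 2*4) = (-17*42)*(-7 + 8) = -714*1 = -714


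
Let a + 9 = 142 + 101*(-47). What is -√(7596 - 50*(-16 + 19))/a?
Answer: √7446/4614 ≈ 0.018702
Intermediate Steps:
a = -4614 (a = -9 + (142 + 101*(-47)) = -9 + (142 - 4747) = -9 - 4605 = -4614)
-√(7596 - 50*(-16 + 19))/a = -√(7596 - 50*(-16 + 19))/(-4614) = -√(7596 - 50*3)*(-1)/4614 = -√(7596 - 150)*(-1)/4614 = -√7446*(-1)/4614 = -(-1)*√7446/4614 = √7446/4614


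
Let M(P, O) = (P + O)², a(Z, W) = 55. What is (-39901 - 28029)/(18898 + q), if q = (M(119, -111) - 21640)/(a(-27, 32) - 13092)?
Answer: -442801705/123197401 ≈ -3.5942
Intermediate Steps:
M(P, O) = (O + P)²
q = 21576/13037 (q = ((-111 + 119)² - 21640)/(55 - 13092) = (8² - 21640)/(-13037) = (64 - 21640)*(-1/13037) = -21576*(-1/13037) = 21576/13037 ≈ 1.6550)
(-39901 - 28029)/(18898 + q) = (-39901 - 28029)/(18898 + 21576/13037) = -67930/246394802/13037 = -67930*13037/246394802 = -442801705/123197401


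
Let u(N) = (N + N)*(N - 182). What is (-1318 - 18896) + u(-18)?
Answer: -13014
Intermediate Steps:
u(N) = 2*N*(-182 + N) (u(N) = (2*N)*(-182 + N) = 2*N*(-182 + N))
(-1318 - 18896) + u(-18) = (-1318 - 18896) + 2*(-18)*(-182 - 18) = -20214 + 2*(-18)*(-200) = -20214 + 7200 = -13014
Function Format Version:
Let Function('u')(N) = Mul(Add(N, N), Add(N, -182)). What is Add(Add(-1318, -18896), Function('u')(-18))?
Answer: -13014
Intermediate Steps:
Function('u')(N) = Mul(2, N, Add(-182, N)) (Function('u')(N) = Mul(Mul(2, N), Add(-182, N)) = Mul(2, N, Add(-182, N)))
Add(Add(-1318, -18896), Function('u')(-18)) = Add(Add(-1318, -18896), Mul(2, -18, Add(-182, -18))) = Add(-20214, Mul(2, -18, -200)) = Add(-20214, 7200) = -13014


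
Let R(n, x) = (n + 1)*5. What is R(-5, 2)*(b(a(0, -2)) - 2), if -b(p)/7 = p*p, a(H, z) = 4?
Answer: 2280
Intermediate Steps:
b(p) = -7*p² (b(p) = -7*p*p = -7*p²)
R(n, x) = 5 + 5*n (R(n, x) = (1 + n)*5 = 5 + 5*n)
R(-5, 2)*(b(a(0, -2)) - 2) = (5 + 5*(-5))*(-7*4² - 2) = (5 - 25)*(-7*16 - 2) = -20*(-112 - 2) = -20*(-114) = 2280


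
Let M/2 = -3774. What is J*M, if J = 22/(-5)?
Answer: 166056/5 ≈ 33211.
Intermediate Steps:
J = -22/5 (J = 22*(-⅕) = -22/5 ≈ -4.4000)
M = -7548 (M = 2*(-3774) = -7548)
J*M = -22/5*(-7548) = 166056/5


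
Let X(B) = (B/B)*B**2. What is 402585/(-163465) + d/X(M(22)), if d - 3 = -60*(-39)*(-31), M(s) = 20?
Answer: -2403658941/13077200 ≈ -183.81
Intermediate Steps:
d = -72537 (d = 3 - 60*(-39)*(-31) = 3 + 2340*(-31) = 3 - 72540 = -72537)
X(B) = B**2 (X(B) = 1*B**2 = B**2)
402585/(-163465) + d/X(M(22)) = 402585/(-163465) - 72537/(20**2) = 402585*(-1/163465) - 72537/400 = -80517/32693 - 72537*1/400 = -80517/32693 - 72537/400 = -2403658941/13077200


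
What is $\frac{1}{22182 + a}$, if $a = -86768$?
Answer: $- \frac{1}{64586} \approx -1.5483 \cdot 10^{-5}$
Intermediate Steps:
$\frac{1}{22182 + a} = \frac{1}{22182 - 86768} = \frac{1}{-64586} = - \frac{1}{64586}$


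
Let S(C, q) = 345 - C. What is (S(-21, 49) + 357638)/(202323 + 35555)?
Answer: 179002/118939 ≈ 1.5050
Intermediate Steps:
(S(-21, 49) + 357638)/(202323 + 35555) = ((345 - 1*(-21)) + 357638)/(202323 + 35555) = ((345 + 21) + 357638)/237878 = (366 + 357638)*(1/237878) = 358004*(1/237878) = 179002/118939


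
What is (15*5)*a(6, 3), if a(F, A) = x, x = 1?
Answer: 75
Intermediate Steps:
a(F, A) = 1
(15*5)*a(6, 3) = (15*5)*1 = 75*1 = 75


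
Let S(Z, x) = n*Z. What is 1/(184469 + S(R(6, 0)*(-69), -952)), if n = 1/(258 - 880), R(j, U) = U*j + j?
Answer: 311/57370066 ≈ 5.4209e-6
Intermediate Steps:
R(j, U) = j + U*j
n = -1/622 (n = 1/(-622) = -1/622 ≈ -0.0016077)
S(Z, x) = -Z/622
1/(184469 + S(R(6, 0)*(-69), -952)) = 1/(184469 - 6*(1 + 0)*(-69)/622) = 1/(184469 - 6*1*(-69)/622) = 1/(184469 - 3*(-69)/311) = 1/(184469 - 1/622*(-414)) = 1/(184469 + 207/311) = 1/(57370066/311) = 311/57370066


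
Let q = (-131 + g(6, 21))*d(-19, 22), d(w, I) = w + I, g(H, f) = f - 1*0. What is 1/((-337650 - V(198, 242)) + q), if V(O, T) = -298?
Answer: -1/337682 ≈ -2.9614e-6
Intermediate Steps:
g(H, f) = f (g(H, f) = f + 0 = f)
d(w, I) = I + w
q = -330 (q = (-131 + 21)*(22 - 19) = -110*3 = -330)
1/((-337650 - V(198, 242)) + q) = 1/((-337650 - 1*(-298)) - 330) = 1/((-337650 + 298) - 330) = 1/(-337352 - 330) = 1/(-337682) = -1/337682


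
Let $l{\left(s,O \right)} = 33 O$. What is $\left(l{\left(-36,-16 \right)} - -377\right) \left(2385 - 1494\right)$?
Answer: $-134541$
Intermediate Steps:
$\left(l{\left(-36,-16 \right)} - -377\right) \left(2385 - 1494\right) = \left(33 \left(-16\right) - -377\right) \left(2385 - 1494\right) = \left(-528 + 377\right) 891 = \left(-151\right) 891 = -134541$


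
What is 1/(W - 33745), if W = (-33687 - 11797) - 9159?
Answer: -1/88388 ≈ -1.1314e-5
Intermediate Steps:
W = -54643 (W = -45484 - 9159 = -54643)
1/(W - 33745) = 1/(-54643 - 33745) = 1/(-88388) = -1/88388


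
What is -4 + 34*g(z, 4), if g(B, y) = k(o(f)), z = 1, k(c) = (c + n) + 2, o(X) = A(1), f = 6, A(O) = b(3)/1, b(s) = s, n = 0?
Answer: 166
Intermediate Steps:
A(O) = 3 (A(O) = 3/1 = 3*1 = 3)
o(X) = 3
k(c) = 2 + c (k(c) = (c + 0) + 2 = c + 2 = 2 + c)
g(B, y) = 5 (g(B, y) = 2 + 3 = 5)
-4 + 34*g(z, 4) = -4 + 34*5 = -4 + 170 = 166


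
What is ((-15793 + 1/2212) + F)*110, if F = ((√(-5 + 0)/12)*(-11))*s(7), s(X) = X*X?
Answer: -1921376325/1106 - 29645*I*√5/6 ≈ -1.7372e+6 - 11048.0*I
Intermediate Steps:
s(X) = X²
F = -539*I*√5/12 (F = ((√(-5 + 0)/12)*(-11))*7² = ((√(-5)*(1/12))*(-11))*49 = (((I*√5)*(1/12))*(-11))*49 = ((I*√5/12)*(-11))*49 = -11*I*√5/12*49 = -539*I*√5/12 ≈ -100.44*I)
((-15793 + 1/2212) + F)*110 = ((-15793 + 1/2212) - 539*I*√5/12)*110 = (-34934115/2212 - 539*I*√5/12)*110 = -1921376325/1106 - 29645*I*√5/6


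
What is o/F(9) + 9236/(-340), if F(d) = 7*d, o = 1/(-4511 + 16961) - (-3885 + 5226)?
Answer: -646035463/13333950 ≈ -48.450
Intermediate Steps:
o = -16695449/12450 (o = 1/12450 - 1*1341 = 1/12450 - 1341 = -16695449/12450 ≈ -1341.0)
o/F(9) + 9236/(-340) = -16695449/(12450*(7*9)) + 9236/(-340) = -16695449/12450/63 + 9236*(-1/340) = -16695449/12450*1/63 - 2309/85 = -16695449/784350 - 2309/85 = -646035463/13333950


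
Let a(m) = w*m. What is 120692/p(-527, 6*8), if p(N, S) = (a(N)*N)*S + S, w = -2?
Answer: -30173/6665484 ≈ -0.0045267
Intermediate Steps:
a(m) = -2*m
p(N, S) = S - 2*S*N² (p(N, S) = ((-2*N)*N)*S + S = (-2*N²)*S + S = -2*S*N² + S = S - 2*S*N²)
120692/p(-527, 6*8) = 120692/(((6*8)*(1 - 2*(-527)²))) = 120692/((48*(1 - 2*277729))) = 120692/((48*(1 - 555458))) = 120692/((48*(-555457))) = 120692/(-26661936) = 120692*(-1/26661936) = -30173/6665484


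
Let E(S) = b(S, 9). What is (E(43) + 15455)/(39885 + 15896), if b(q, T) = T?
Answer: 15464/55781 ≈ 0.27723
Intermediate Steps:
E(S) = 9
(E(43) + 15455)/(39885 + 15896) = (9 + 15455)/(39885 + 15896) = 15464/55781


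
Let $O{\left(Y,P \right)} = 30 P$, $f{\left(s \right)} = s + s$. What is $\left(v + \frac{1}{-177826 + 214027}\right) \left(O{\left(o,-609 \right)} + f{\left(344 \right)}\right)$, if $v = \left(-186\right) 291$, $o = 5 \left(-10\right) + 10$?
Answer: $\frac{34450440244150}{36201} \approx 9.5164 \cdot 10^{8}$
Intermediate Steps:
$f{\left(s \right)} = 2 s$
$o = -40$ ($o = -50 + 10 = -40$)
$v = -54126$
$\left(v + \frac{1}{-177826 + 214027}\right) \left(O{\left(o,-609 \right)} + f{\left(344 \right)}\right) = \left(-54126 + \frac{1}{-177826 + 214027}\right) \left(30 \left(-609\right) + 2 \cdot 344\right) = \left(-54126 + \frac{1}{36201}\right) \left(-18270 + 688\right) = \left(-54126 + \frac{1}{36201}\right) \left(-17582\right) = \left(- \frac{1959415325}{36201}\right) \left(-17582\right) = \frac{34450440244150}{36201}$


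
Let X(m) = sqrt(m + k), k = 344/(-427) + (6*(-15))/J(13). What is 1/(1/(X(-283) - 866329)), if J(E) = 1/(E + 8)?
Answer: -866329 + 3*I*sqrt(44038645)/427 ≈ -8.6633e+5 + 46.624*I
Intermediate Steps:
J(E) = 1/(8 + E)
k = -807374/427 (k = 344/(-427) + (6*(-15))/(1/(8 + 13)) = 344*(-1/427) - 90/(1/21) = -344/427 - 90/1/21 = -344/427 - 90*21 = -344/427 - 1890 = -807374/427 ≈ -1890.8)
X(m) = sqrt(-807374/427 + m) (X(m) = sqrt(m - 807374/427) = sqrt(-807374/427 + m))
1/(1/(X(-283) - 866329)) = 1/(1/(sqrt(-344748698 + 182329*(-283))/427 - 866329)) = 1/(1/(sqrt(-344748698 - 51599107)/427 - 866329)) = 1/(1/(sqrt(-396347805)/427 - 866329)) = 1/(1/((3*I*sqrt(44038645))/427 - 866329)) = 1/(1/(3*I*sqrt(44038645)/427 - 866329)) = 1/(1/(-866329 + 3*I*sqrt(44038645)/427)) = -866329 + 3*I*sqrt(44038645)/427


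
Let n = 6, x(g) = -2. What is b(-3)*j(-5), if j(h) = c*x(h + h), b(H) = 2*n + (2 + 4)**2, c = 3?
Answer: -288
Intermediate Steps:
b(H) = 48 (b(H) = 2*6 + (2 + 4)**2 = 12 + 6**2 = 12 + 36 = 48)
j(h) = -6 (j(h) = 3*(-2) = -6)
b(-3)*j(-5) = 48*(-6) = -288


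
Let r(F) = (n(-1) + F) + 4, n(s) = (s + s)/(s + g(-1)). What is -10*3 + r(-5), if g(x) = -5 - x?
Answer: -153/5 ≈ -30.600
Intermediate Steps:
n(s) = 2*s/(-4 + s) (n(s) = (s + s)/(s + (-5 - 1*(-1))) = (2*s)/(s + (-5 + 1)) = (2*s)/(s - 4) = (2*s)/(-4 + s) = 2*s/(-4 + s))
r(F) = 22/5 + F (r(F) = (2*(-1)/(-4 - 1) + F) + 4 = (2*(-1)/(-5) + F) + 4 = (2*(-1)*(-1/5) + F) + 4 = (2/5 + F) + 4 = 22/5 + F)
-10*3 + r(-5) = -10*3 + (22/5 - 5) = -30 - 3/5 = -153/5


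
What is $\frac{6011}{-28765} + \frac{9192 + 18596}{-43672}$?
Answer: $- \frac{265458553}{314056270} \approx -0.84526$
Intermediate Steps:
$\frac{6011}{-28765} + \frac{9192 + 18596}{-43672} = 6011 \left(- \frac{1}{28765}\right) + 27788 \left(- \frac{1}{43672}\right) = - \frac{6011}{28765} - \frac{6947}{10918} = - \frac{265458553}{314056270}$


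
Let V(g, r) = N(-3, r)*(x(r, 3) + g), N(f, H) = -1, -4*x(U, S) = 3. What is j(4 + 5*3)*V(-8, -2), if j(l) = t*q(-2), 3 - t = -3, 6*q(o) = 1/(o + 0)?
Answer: -35/8 ≈ -4.3750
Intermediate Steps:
x(U, S) = -3/4 (x(U, S) = -1/4*3 = -3/4)
q(o) = 1/(6*o) (q(o) = 1/(6*(o + 0)) = 1/(6*o))
t = 6 (t = 3 - 1*(-3) = 3 + 3 = 6)
V(g, r) = 3/4 - g (V(g, r) = -(-3/4 + g) = 3/4 - g)
j(l) = -1/2 (j(l) = 6*((1/6)/(-2)) = 6*((1/6)*(-1/2)) = 6*(-1/12) = -1/2)
j(4 + 5*3)*V(-8, -2) = -(3/4 - 1*(-8))/2 = -(3/4 + 8)/2 = -1/2*35/4 = -35/8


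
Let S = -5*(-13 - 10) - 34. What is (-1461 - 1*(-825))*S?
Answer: -51516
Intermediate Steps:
S = 81 (S = -5*(-23) - 34 = 115 - 34 = 81)
(-1461 - 1*(-825))*S = (-1461 - 1*(-825))*81 = (-1461 + 825)*81 = -636*81 = -51516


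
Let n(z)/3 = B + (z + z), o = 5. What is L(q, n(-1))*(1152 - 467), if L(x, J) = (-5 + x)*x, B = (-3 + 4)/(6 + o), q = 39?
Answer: 908310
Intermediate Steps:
B = 1/11 (B = (-3 + 4)/(6 + 5) = 1/11 ≈ 0.090909)
n(z) = 3/11 + 6*z (n(z) = 3*(1/11 + (z + z)) = 3*(1/11 + 2*z) = 3/11 + 6*z)
L(x, J) = x*(-5 + x)
L(q, n(-1))*(1152 - 467) = (39*(-5 + 39))*(1152 - 467) = (39*34)*685 = 1326*685 = 908310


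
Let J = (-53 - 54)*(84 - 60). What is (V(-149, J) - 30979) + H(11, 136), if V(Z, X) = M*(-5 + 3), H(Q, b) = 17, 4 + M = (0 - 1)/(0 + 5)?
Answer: -154768/5 ≈ -30954.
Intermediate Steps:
M = -21/5 (M = -4 + (0 - 1)/(0 + 5) = -4 - 1/5 = -4 - 1*⅕ = -4 - ⅕ = -21/5 ≈ -4.2000)
J = -2568 (J = -107*24 = -2568)
V(Z, X) = 42/5 (V(Z, X) = -21*(-5 + 3)/5 = -21/5*(-2) = 42/5)
(V(-149, J) - 30979) + H(11, 136) = (42/5 - 30979) + 17 = -154853/5 + 17 = -154768/5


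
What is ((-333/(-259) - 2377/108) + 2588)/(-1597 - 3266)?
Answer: -1940861/3676428 ≈ -0.52792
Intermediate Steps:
((-333/(-259) - 2377/108) + 2588)/(-1597 - 3266) = ((-333*(-1/259) - 2377*1/108) + 2588)/(-4863) = ((9/7 - 2377/108) + 2588)*(-1/4863) = (-15667/756 + 2588)*(-1/4863) = (1940861/756)*(-1/4863) = -1940861/3676428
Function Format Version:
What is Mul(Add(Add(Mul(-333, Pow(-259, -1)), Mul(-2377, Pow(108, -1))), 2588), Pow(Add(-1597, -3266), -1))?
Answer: Rational(-1940861, 3676428) ≈ -0.52792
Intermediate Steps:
Mul(Add(Add(Mul(-333, Pow(-259, -1)), Mul(-2377, Pow(108, -1))), 2588), Pow(Add(-1597, -3266), -1)) = Mul(Add(Add(Mul(-333, Rational(-1, 259)), Mul(-2377, Rational(1, 108))), 2588), Pow(-4863, -1)) = Mul(Add(Add(Rational(9, 7), Rational(-2377, 108)), 2588), Rational(-1, 4863)) = Mul(Add(Rational(-15667, 756), 2588), Rational(-1, 4863)) = Mul(Rational(1940861, 756), Rational(-1, 4863)) = Rational(-1940861, 3676428)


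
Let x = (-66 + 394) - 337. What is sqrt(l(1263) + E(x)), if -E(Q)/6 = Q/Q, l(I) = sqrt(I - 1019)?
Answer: sqrt(-6 + 2*sqrt(61)) ≈ 3.1017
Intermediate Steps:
l(I) = sqrt(-1019 + I)
x = -9 (x = 328 - 337 = -9)
E(Q) = -6 (E(Q) = -6*Q/Q = -6*1 = -6)
sqrt(l(1263) + E(x)) = sqrt(sqrt(-1019 + 1263) - 6) = sqrt(sqrt(244) - 6) = sqrt(2*sqrt(61) - 6) = sqrt(-6 + 2*sqrt(61))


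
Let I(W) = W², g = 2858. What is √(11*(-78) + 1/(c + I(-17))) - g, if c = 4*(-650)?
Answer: -2858 + I*√4582340929/2311 ≈ -2858.0 + 29.292*I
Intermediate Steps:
c = -2600
√(11*(-78) + 1/(c + I(-17))) - g = √(11*(-78) + 1/(-2600 + (-17)²)) - 1*2858 = √(-858 + 1/(-2600 + 289)) - 2858 = √(-858 + 1/(-2311)) - 2858 = √(-858 - 1/2311) - 2858 = √(-1982839/2311) - 2858 = I*√4582340929/2311 - 2858 = -2858 + I*√4582340929/2311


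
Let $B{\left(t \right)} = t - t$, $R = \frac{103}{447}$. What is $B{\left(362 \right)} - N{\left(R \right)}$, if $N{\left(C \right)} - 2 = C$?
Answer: $- \frac{997}{447} \approx -2.2304$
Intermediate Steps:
$R = \frac{103}{447}$ ($R = 103 \cdot \frac{1}{447} = \frac{103}{447} \approx 0.23043$)
$N{\left(C \right)} = 2 + C$
$B{\left(t \right)} = 0$
$B{\left(362 \right)} - N{\left(R \right)} = 0 - \left(2 + \frac{103}{447}\right) = 0 - \frac{997}{447} = - \frac{997}{447}$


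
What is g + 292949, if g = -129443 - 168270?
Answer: -4764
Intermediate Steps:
g = -297713
g + 292949 = -297713 + 292949 = -4764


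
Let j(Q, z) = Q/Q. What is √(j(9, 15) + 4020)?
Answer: √4021 ≈ 63.411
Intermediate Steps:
j(Q, z) = 1
√(j(9, 15) + 4020) = √(1 + 4020) = √4021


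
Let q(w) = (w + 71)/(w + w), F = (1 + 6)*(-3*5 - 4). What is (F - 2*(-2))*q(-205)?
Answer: -8643/205 ≈ -42.161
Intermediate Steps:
F = -133 (F = 7*(-15 - 4) = 7*(-19) = -133)
q(w) = (71 + w)/(2*w) (q(w) = (71 + w)/((2*w)) = (71 + w)*(1/(2*w)) = (71 + w)/(2*w))
(F - 2*(-2))*q(-205) = (-133 - 2*(-2))*((½)*(71 - 205)/(-205)) = (-133 - 1*(-4))*((½)*(-1/205)*(-134)) = (-133 + 4)*(67/205) = -129*67/205 = -8643/205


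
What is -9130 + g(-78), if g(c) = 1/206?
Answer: -1880779/206 ≈ -9130.0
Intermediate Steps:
g(c) = 1/206
-9130 + g(-78) = -9130 + 1/206 = -1880779/206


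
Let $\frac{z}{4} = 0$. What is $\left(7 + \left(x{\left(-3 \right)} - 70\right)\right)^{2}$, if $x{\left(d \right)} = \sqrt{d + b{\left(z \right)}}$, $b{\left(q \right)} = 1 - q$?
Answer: $\left(63 - i \sqrt{2}\right)^{2} \approx 3967.0 - 178.19 i$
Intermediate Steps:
$z = 0$ ($z = 4 \cdot 0 = 0$)
$x{\left(d \right)} = \sqrt{1 + d}$ ($x{\left(d \right)} = \sqrt{d + \left(1 - 0\right)} = \sqrt{d + \left(1 + 0\right)} = \sqrt{d + 1} = \sqrt{1 + d}$)
$\left(7 + \left(x{\left(-3 \right)} - 70\right)\right)^{2} = \left(7 + \left(\sqrt{1 - 3} - 70\right)\right)^{2} = \left(7 - \left(70 - \sqrt{-2}\right)\right)^{2} = \left(7 - \left(70 - i \sqrt{2}\right)\right)^{2} = \left(-63 + i \sqrt{2}\right)^{2}$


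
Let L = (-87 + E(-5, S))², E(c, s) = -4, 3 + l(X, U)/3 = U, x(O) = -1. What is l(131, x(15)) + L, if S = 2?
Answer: 8269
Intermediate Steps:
l(X, U) = -9 + 3*U
L = 8281 (L = (-87 - 4)² = (-91)² = 8281)
l(131, x(15)) + L = (-9 + 3*(-1)) + 8281 = (-9 - 3) + 8281 = -12 + 8281 = 8269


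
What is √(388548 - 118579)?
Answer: √269969 ≈ 519.58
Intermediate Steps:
√(388548 - 118579) = √269969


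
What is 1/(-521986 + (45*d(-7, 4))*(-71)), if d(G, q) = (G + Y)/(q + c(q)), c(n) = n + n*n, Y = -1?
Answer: -1/520921 ≈ -1.9197e-6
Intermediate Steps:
c(n) = n + n²
d(G, q) = (-1 + G)/(q + q*(1 + q)) (d(G, q) = (G - 1)/(q + q*(1 + q)) = (-1 + G)/(q + q*(1 + q)))
1/(-521986 + (45*d(-7, 4))*(-71)) = 1/(-521986 + (45*((-1 - 7)/(4*(2 + 4))))*(-71)) = 1/(-521986 + (45*((¼)*(-8)/6))*(-71)) = 1/(-521986 + (45*((¼)*(⅙)*(-8)))*(-71)) = 1/(-521986 + (45*(-⅓))*(-71)) = 1/(-521986 - 15*(-71)) = 1/(-521986 + 1065) = 1/(-520921) = -1/520921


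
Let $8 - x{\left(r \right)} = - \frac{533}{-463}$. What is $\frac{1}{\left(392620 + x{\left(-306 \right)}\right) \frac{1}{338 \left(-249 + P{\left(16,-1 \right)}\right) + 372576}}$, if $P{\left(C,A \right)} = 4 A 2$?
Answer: $\frac{132283730}{181786231} \approx 0.72769$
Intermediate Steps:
$x{\left(r \right)} = \frac{3171}{463}$ ($x{\left(r \right)} = 8 - - \frac{533}{-463} = 8 - \left(-533\right) \left(- \frac{1}{463}\right) = 8 - \frac{533}{463} = \frac{3171}{463}$)
$P{\left(C,A \right)} = 8 A$
$\frac{1}{\left(392620 + x{\left(-306 \right)}\right) \frac{1}{338 \left(-249 + P{\left(16,-1 \right)}\right) + 372576}} = \frac{1}{\left(392620 + \frac{3171}{463}\right) \frac{1}{338 \left(-249 + 8 \left(-1\right)\right) + 372576}} = \frac{1}{\frac{181786231}{463} \frac{1}{338 \left(-249 - 8\right) + 372576}} = \frac{1}{\frac{181786231}{463} \frac{1}{338 \left(-257\right) + 372576}} = \frac{1}{\frac{181786231}{463} \frac{1}{-86866 + 372576}} = \frac{1}{\frac{181786231}{463} \cdot \frac{1}{285710}} = \frac{1}{\frac{181786231}{132283730}} = \frac{132283730}{181786231}$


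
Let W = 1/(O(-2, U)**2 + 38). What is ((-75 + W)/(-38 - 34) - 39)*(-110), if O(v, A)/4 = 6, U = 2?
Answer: 92293465/22104 ≈ 4175.4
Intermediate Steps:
O(v, A) = 24 (O(v, A) = 4*6 = 24)
W = 1/614 (W = 1/(24**2 + 38) = 1/(576 + 38) = 1/614 ≈ 0.0016287)
((-75 + W)/(-38 - 34) - 39)*(-110) = ((-75 + 1/614)/(-38 - 34) - 39)*(-110) = (-46049/614/(-72) - 39)*(-110) = (-46049/614*(-1/72) - 39)*(-110) = (46049/44208 - 39)*(-110) = -1678063/44208*(-110) = 92293465/22104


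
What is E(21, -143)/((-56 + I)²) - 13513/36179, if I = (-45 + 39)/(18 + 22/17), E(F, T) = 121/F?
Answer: -24083902637461/64796217260775 ≈ -0.37169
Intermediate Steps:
I = -51/164 (I = -6/(18 + 22*(1/17)) = -6/(18 + 22/17) = -6/328/17 = -6*17/328 = -51/164 ≈ -0.31098)
E(21, -143)/((-56 + I)²) - 13513/36179 = (121/21)/((-56 - 51/164)²) - 13513/36179 = (121*(1/21))/((-9235/164)²) - 13513*1/36179 = 121/(21*(85285225/26896)) - 13513/36179 = (121/21)*(26896/85285225) - 13513/36179 = 3254416/1790989725 - 13513/36179 = -24083902637461/64796217260775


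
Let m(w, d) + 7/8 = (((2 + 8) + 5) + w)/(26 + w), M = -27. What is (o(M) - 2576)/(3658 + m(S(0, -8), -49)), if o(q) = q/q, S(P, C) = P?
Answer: -267800/380401 ≈ -0.70399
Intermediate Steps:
m(w, d) = -7/8 + (15 + w)/(26 + w) (m(w, d) = -7/8 + (((2 + 8) + 5) + w)/(26 + w) = -7/8 + ((10 + 5) + w)/(26 + w) = -7/8 + (15 + w)/(26 + w))
o(q) = 1
(o(M) - 2576)/(3658 + m(S(0, -8), -49)) = (1 - 2576)/(3658 + (-62 + 0)/(8*(26 + 0))) = -2575/(3658 + (⅛)*(-62)/26) = -2575/(3658 + (⅛)*(1/26)*(-62)) = -2575/(3658 - 31/104) = -2575/380401/104 = -2575*104/380401 = -267800/380401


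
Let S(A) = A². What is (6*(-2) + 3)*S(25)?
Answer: -5625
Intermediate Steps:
(6*(-2) + 3)*S(25) = (6*(-2) + 3)*25² = (-12 + 3)*625 = -9*625 = -5625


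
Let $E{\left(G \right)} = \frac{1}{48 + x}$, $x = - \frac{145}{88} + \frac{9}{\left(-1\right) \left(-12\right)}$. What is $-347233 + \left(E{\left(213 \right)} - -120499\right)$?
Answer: $- \frac{939812342}{4145} \approx -2.2673 \cdot 10^{5}$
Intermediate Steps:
$x = - \frac{79}{88}$ ($x = \left(-145\right) \frac{1}{88} + \frac{9}{12} = - \frac{145}{88} + 9 \cdot \frac{1}{12} = - \frac{145}{88} + \frac{3}{4} = - \frac{79}{88} \approx -0.89773$)
$E{\left(G \right)} = \frac{88}{4145}$ ($E{\left(G \right)} = \frac{1}{48 - \frac{79}{88}} = \frac{1}{\frac{4145}{88}} = \frac{88}{4145}$)
$-347233 + \left(E{\left(213 \right)} - -120499\right) = -347233 + \left(\frac{88}{4145} - -120499\right) = -347233 + \left(\frac{88}{4145} + 120499\right) = -347233 + \frac{499468443}{4145} = - \frac{939812342}{4145}$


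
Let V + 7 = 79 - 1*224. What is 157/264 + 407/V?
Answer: -1306/627 ≈ -2.0829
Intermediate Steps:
V = -152 (V = -7 + (79 - 1*224) = -7 + (79 - 224) = -7 - 145 = -152)
157/264 + 407/V = 157/264 + 407/(-152) = 157*(1/264) + 407*(-1/152) = 157/264 - 407/152 = -1306/627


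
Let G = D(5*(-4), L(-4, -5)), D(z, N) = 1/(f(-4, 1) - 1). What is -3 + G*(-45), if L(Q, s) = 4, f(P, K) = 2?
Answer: -48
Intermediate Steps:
D(z, N) = 1 (D(z, N) = 1/(2 - 1) = 1/1 = 1)
G = 1
-3 + G*(-45) = -3 + 1*(-45) = -3 - 45 = -48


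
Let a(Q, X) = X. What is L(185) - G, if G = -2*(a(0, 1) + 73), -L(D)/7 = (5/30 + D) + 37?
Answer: -8443/6 ≈ -1407.2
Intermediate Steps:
L(D) = -1561/6 - 7*D (L(D) = -7*((5/30 + D) + 37) = -7*((5*(1/30) + D) + 37) = -7*((1/6 + D) + 37) = -7*(223/6 + D) = -1561/6 - 7*D)
G = -148 (G = -2*(1 + 73) = -2*74 = -148)
L(185) - G = (-1561/6 - 7*185) - 1*(-148) = (-1561/6 - 1295) + 148 = -9331/6 + 148 = -8443/6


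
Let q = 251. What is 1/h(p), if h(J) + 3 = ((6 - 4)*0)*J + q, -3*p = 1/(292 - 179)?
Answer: 1/248 ≈ 0.0040323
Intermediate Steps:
p = -1/339 (p = -1/(3*(292 - 179)) = -⅓/113 = -⅓*1/113 = -1/339 ≈ -0.0029499)
h(J) = 248 (h(J) = -3 + (((6 - 4)*0)*J + 251) = -3 + ((2*0)*J + 251) = -3 + (0*J + 251) = -3 + (0 + 251) = -3 + 251 = 248)
1/h(p) = 1/248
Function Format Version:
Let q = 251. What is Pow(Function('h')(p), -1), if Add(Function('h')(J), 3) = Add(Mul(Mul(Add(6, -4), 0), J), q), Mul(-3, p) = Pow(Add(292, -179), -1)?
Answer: Rational(1, 248) ≈ 0.0040323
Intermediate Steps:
p = Rational(-1, 339) (p = Mul(Rational(-1, 3), Pow(Add(292, -179), -1)) = Mul(Rational(-1, 3), Pow(113, -1)) = Mul(Rational(-1, 3), Rational(1, 113)) = Rational(-1, 339) ≈ -0.0029499)
Function('h')(J) = 248 (Function('h')(J) = Add(-3, Add(Mul(Mul(Add(6, -4), 0), J), 251)) = Add(-3, Add(Mul(Mul(2, 0), J), 251)) = Add(-3, Add(Mul(0, J), 251)) = Add(-3, Add(0, 251)) = Add(-3, 251) = 248)
Pow(Function('h')(p), -1) = Pow(248, -1) = Rational(1, 248)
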